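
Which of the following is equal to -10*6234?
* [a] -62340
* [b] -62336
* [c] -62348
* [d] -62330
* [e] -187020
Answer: a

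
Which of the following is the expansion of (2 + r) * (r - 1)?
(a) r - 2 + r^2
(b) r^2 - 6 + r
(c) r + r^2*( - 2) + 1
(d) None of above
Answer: a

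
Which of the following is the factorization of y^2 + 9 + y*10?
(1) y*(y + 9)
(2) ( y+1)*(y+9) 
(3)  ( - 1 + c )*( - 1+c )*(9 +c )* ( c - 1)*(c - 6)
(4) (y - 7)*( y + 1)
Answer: 2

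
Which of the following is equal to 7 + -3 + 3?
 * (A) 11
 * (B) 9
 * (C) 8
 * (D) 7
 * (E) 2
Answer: D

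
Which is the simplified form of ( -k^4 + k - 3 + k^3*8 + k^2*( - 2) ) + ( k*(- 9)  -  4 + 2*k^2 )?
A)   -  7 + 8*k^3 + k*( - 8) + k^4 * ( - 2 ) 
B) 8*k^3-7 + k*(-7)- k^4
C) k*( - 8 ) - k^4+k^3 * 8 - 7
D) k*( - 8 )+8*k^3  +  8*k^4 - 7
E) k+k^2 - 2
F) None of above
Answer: C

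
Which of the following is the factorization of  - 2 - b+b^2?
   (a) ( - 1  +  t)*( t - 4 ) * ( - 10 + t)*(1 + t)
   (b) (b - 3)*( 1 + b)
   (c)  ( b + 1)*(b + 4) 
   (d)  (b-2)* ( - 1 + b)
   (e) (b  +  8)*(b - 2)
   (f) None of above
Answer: f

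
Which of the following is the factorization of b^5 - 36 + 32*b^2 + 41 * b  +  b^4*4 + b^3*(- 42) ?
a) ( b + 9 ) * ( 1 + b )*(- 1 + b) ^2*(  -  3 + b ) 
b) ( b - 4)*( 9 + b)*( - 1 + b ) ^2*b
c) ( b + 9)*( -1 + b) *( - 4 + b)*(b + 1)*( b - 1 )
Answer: c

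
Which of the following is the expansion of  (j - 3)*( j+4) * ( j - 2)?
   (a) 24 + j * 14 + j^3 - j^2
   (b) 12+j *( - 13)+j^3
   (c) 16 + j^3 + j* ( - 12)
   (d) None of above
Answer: d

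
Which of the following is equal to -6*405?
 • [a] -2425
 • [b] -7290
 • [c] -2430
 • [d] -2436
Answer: c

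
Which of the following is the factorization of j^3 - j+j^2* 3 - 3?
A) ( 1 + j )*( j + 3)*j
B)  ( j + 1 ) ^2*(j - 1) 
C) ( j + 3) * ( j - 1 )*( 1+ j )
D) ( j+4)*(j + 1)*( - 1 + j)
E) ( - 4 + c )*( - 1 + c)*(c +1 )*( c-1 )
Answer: C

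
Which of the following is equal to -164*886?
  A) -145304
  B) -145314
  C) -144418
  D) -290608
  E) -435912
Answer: A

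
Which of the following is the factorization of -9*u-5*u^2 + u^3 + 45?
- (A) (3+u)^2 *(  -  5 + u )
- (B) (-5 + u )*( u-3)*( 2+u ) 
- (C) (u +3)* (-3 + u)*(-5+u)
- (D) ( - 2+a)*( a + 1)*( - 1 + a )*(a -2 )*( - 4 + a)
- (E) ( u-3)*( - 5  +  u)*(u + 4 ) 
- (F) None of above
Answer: C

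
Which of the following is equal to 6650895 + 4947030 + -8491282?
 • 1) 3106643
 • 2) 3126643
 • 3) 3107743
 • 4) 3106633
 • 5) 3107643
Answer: 1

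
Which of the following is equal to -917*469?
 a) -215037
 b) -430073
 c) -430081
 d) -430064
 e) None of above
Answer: b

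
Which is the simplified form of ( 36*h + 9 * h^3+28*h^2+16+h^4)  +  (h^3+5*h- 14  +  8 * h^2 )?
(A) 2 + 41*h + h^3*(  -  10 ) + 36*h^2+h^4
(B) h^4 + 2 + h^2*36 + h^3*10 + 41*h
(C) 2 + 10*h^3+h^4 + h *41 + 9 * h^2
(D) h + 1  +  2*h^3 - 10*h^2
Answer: B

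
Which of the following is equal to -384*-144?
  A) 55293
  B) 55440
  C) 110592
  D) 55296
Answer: D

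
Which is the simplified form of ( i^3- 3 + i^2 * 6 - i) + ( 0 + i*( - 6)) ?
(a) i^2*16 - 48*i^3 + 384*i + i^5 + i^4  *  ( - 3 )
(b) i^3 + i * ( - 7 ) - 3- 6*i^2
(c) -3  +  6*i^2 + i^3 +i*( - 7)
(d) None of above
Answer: c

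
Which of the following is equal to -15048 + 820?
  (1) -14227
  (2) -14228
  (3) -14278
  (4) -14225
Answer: 2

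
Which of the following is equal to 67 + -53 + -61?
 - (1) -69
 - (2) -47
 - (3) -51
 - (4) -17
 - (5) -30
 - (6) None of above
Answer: 2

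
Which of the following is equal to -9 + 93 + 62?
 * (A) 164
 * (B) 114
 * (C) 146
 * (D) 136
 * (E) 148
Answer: C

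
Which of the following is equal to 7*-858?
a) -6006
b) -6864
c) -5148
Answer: a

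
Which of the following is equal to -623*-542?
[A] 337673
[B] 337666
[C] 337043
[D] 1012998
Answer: B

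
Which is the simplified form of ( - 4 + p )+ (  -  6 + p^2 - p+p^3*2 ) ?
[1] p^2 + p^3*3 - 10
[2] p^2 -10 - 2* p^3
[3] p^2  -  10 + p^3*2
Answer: 3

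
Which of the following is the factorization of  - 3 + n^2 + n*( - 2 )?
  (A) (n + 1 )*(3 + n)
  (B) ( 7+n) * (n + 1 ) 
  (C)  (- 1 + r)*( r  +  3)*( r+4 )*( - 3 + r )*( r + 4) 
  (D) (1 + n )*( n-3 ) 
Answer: D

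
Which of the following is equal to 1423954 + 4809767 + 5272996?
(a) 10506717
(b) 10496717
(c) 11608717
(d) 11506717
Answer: d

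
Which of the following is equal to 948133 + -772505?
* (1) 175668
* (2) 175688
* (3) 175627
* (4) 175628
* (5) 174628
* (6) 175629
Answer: 4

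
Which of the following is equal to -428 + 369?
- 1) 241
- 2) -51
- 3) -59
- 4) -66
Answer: 3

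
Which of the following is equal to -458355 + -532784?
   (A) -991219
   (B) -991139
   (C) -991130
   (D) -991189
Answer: B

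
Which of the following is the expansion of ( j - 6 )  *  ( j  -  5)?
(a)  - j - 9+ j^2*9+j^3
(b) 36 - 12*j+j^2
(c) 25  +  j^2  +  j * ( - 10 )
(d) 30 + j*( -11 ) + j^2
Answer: d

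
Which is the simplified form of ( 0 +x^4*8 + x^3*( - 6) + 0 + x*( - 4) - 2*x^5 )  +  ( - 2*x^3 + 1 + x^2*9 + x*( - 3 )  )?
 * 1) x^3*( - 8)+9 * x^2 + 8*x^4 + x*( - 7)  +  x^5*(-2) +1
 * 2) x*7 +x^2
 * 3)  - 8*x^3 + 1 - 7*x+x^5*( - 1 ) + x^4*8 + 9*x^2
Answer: 1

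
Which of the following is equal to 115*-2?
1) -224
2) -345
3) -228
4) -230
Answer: 4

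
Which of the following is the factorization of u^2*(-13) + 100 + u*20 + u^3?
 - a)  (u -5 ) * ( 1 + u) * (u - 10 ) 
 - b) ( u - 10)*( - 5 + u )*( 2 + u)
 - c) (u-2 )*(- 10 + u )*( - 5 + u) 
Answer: b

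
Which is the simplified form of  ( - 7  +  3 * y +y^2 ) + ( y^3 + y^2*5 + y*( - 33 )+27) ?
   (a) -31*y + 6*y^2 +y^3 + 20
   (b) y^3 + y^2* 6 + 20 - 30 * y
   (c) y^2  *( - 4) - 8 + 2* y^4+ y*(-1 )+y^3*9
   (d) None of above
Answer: b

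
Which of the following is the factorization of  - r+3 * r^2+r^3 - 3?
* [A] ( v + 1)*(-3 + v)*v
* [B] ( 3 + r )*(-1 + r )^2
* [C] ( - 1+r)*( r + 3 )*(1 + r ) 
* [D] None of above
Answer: C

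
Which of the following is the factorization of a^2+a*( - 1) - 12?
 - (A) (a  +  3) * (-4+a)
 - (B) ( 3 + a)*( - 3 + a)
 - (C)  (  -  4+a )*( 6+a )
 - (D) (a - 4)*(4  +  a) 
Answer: A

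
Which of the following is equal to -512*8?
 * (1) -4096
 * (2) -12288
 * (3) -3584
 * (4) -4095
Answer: 1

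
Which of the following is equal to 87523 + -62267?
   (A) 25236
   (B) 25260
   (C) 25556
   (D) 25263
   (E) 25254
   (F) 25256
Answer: F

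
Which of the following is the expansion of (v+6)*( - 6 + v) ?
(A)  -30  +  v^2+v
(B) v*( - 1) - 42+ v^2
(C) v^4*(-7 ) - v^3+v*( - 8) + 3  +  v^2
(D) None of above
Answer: D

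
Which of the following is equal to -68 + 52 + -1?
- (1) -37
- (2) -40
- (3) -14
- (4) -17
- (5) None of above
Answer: 4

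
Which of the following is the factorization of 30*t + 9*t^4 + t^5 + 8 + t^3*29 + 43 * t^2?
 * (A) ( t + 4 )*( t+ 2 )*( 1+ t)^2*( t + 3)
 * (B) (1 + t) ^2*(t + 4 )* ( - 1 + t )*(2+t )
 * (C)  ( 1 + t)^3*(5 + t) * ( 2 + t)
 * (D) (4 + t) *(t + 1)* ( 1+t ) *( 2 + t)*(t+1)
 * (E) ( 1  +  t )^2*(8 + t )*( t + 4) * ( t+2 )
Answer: D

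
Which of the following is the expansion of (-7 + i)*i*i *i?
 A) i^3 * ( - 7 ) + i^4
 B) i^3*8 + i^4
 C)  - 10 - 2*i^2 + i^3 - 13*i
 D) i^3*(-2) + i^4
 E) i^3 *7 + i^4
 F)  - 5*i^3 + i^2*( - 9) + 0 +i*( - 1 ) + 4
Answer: A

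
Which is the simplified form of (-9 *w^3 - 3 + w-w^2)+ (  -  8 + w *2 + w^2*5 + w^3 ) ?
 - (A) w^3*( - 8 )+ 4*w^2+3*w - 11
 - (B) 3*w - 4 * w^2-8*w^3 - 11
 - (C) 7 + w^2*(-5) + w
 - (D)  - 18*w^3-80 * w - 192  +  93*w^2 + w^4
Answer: A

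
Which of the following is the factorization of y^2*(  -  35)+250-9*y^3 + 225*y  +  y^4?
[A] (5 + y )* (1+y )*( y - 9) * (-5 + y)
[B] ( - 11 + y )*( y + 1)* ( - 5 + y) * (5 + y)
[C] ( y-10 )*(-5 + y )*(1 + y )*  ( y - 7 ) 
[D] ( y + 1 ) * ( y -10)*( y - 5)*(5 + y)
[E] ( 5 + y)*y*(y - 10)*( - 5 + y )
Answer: D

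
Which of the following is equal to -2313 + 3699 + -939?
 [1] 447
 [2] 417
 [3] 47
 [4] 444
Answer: 1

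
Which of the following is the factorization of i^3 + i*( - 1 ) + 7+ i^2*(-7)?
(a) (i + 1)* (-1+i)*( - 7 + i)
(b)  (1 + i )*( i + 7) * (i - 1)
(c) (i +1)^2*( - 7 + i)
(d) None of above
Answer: a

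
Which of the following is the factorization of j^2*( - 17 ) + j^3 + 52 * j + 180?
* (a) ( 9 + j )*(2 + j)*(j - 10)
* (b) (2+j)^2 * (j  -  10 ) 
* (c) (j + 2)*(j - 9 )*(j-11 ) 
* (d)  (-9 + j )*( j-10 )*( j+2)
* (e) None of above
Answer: d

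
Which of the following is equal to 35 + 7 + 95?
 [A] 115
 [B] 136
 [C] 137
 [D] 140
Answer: C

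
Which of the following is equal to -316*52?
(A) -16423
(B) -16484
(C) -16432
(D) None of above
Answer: C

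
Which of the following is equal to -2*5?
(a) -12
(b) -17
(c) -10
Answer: c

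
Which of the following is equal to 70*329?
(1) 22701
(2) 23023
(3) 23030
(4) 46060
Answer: 3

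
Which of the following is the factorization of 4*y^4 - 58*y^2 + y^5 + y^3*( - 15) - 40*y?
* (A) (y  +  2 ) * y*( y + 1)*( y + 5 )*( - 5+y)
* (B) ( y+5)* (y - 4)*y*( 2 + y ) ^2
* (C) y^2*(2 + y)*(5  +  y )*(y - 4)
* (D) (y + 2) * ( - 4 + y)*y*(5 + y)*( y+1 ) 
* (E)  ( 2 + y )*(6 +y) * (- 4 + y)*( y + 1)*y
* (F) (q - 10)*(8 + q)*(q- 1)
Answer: D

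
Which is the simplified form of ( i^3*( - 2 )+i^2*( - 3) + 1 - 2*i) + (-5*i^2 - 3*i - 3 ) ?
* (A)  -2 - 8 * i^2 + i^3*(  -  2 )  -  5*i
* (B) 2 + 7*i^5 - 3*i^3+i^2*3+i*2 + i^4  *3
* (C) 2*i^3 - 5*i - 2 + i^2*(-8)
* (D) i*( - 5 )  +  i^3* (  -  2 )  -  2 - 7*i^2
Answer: A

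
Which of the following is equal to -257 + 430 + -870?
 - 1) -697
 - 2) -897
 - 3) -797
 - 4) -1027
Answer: 1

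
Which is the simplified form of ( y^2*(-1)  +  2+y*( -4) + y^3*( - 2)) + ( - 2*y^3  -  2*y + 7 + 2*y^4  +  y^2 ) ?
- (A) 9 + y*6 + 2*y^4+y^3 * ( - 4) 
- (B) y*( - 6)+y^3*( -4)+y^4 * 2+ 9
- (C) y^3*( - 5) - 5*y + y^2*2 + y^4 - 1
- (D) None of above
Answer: B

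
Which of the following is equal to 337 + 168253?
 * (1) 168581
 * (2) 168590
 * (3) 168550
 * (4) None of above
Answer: 2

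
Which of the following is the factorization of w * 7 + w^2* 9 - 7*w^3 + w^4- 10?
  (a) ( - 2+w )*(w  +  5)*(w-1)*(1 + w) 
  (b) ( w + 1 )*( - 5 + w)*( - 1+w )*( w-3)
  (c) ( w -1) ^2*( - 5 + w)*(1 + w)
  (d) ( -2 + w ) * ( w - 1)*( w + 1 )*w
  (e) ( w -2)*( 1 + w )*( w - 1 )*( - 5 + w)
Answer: e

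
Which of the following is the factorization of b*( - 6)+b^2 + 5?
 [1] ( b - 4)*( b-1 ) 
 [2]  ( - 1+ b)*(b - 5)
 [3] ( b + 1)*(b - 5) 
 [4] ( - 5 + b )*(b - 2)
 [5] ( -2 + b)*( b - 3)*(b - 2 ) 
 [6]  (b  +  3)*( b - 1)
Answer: 2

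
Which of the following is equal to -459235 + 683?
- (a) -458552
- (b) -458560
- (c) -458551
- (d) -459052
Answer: a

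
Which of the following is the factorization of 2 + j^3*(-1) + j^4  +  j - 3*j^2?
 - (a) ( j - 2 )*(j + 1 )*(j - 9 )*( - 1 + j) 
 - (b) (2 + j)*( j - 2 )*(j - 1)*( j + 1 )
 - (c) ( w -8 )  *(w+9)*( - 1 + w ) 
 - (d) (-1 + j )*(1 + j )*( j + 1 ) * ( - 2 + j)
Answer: d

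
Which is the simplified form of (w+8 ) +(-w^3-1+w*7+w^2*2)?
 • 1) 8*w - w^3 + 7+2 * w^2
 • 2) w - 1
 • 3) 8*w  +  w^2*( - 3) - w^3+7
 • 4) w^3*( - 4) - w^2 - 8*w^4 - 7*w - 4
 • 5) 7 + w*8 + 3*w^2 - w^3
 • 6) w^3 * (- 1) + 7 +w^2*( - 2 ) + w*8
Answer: 1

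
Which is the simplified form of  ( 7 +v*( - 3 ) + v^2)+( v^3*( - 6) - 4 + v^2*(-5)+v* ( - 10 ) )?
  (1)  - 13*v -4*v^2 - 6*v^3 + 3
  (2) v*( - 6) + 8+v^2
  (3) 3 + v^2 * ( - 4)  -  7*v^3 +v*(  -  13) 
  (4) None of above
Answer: 1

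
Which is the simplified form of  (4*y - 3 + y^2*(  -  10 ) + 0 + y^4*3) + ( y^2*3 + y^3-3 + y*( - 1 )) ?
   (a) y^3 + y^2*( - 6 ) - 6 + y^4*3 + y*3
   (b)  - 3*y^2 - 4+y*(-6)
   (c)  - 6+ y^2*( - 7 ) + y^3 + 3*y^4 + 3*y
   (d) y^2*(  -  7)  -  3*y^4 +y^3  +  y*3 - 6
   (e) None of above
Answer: c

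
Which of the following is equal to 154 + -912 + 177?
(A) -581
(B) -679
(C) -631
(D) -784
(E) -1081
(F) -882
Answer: A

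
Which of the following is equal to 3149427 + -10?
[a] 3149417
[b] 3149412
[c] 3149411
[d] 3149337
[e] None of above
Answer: a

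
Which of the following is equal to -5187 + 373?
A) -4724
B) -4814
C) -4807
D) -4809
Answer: B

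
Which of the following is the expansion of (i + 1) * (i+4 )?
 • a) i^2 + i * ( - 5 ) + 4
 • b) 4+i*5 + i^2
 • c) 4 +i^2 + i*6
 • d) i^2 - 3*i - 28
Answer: b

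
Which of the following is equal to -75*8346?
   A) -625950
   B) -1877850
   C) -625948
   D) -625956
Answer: A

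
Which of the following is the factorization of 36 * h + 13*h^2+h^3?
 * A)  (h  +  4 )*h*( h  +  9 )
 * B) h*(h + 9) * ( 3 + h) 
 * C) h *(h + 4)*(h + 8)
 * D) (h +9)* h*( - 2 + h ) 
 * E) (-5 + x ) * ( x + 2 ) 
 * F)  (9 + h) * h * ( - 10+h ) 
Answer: A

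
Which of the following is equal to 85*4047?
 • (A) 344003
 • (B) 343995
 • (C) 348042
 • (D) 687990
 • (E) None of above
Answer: B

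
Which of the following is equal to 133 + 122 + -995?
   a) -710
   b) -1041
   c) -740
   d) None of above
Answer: c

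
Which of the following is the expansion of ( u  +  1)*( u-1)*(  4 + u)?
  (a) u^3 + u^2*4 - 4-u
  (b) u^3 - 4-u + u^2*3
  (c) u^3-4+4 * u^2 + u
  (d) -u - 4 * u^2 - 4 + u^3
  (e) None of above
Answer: a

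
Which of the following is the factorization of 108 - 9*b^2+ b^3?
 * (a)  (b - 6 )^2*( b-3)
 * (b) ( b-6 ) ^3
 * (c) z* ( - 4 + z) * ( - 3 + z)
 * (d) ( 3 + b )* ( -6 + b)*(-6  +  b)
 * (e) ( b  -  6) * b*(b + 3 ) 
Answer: d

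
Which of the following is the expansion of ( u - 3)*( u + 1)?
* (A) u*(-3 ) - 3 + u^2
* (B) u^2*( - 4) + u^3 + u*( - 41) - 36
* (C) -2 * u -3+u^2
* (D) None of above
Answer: C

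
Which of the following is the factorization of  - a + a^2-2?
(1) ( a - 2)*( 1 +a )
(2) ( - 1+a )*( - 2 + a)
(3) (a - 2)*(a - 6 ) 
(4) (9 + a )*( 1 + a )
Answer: 1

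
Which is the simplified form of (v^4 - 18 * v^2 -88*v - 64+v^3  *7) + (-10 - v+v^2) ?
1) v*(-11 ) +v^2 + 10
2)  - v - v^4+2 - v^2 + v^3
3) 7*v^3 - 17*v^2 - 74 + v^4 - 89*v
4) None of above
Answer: 3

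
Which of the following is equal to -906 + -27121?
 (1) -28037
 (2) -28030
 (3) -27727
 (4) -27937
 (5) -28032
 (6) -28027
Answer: 6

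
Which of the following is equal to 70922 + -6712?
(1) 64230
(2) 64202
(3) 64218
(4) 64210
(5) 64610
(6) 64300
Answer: 4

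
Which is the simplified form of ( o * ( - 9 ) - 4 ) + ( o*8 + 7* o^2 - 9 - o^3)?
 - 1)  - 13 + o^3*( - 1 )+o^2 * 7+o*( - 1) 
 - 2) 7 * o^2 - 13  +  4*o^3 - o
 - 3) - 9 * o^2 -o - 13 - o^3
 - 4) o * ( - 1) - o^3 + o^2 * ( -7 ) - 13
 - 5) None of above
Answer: 1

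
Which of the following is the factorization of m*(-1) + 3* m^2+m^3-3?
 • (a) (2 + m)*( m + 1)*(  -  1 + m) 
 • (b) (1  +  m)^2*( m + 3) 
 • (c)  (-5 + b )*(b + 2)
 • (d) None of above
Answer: d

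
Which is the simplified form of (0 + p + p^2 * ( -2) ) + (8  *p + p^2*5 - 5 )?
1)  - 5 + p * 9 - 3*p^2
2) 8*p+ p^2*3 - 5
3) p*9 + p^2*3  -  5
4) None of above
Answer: 3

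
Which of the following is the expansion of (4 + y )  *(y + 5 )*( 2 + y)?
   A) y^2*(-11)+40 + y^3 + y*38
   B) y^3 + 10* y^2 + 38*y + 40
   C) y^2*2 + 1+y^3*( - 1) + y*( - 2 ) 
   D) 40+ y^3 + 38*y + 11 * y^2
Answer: D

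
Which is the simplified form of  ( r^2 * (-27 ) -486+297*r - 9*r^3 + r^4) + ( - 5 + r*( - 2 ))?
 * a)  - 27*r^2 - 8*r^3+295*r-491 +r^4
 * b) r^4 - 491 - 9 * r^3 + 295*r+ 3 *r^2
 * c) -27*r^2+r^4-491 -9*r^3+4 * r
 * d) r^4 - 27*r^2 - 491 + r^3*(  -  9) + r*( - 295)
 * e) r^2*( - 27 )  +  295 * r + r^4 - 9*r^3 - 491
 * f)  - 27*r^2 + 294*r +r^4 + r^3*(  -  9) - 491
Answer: e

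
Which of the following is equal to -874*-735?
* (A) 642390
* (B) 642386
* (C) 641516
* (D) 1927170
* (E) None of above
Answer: A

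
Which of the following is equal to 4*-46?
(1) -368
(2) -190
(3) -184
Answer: 3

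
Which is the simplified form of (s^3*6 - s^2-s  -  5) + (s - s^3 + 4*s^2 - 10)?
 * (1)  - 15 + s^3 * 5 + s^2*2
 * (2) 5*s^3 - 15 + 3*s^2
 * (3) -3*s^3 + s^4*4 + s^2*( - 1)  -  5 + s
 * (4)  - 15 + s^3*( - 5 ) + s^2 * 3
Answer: 2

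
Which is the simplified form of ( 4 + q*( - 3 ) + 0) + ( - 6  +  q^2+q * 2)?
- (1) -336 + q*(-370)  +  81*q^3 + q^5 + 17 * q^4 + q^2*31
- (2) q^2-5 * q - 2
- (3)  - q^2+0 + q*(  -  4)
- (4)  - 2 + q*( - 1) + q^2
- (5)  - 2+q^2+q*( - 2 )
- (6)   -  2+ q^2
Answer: 4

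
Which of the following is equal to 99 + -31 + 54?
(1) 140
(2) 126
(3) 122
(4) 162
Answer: 3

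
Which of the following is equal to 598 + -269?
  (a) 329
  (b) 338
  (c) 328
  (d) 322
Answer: a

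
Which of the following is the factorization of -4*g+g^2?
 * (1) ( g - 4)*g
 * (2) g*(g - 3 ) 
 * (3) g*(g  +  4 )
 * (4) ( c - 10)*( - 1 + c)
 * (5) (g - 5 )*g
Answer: 1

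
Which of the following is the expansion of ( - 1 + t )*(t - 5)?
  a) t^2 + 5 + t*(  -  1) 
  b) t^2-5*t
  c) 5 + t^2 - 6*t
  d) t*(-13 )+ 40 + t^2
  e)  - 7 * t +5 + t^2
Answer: c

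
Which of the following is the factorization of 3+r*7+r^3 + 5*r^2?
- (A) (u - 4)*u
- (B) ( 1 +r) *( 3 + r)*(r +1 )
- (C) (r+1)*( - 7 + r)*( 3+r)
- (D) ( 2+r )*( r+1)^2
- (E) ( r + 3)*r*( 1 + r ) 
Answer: B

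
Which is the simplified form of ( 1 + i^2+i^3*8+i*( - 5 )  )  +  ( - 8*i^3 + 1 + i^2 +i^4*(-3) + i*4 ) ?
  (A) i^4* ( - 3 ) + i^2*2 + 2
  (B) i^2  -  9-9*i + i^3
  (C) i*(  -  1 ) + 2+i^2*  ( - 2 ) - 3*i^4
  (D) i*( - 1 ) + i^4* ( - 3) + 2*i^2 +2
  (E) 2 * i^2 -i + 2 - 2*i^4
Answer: D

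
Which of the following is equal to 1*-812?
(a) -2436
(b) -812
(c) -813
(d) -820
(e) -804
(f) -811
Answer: b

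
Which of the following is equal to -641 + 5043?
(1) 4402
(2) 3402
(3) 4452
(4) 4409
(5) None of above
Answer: 1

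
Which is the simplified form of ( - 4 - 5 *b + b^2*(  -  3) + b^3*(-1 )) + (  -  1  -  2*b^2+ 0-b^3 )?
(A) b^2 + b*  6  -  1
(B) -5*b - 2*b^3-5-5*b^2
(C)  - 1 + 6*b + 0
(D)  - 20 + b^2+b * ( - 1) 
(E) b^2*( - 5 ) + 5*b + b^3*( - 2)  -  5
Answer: B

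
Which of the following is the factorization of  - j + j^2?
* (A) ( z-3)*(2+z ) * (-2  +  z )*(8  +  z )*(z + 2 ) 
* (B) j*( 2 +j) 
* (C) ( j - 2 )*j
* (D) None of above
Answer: D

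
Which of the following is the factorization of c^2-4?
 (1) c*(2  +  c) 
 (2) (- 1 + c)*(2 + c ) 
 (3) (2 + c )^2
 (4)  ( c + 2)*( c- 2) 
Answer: 4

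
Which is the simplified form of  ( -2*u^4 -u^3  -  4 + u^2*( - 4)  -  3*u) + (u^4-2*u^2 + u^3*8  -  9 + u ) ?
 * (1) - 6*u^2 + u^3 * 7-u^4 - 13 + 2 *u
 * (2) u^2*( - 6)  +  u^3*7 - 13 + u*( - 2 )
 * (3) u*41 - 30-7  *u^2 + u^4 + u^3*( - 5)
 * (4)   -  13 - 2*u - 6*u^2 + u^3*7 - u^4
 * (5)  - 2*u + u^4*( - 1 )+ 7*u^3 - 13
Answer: 4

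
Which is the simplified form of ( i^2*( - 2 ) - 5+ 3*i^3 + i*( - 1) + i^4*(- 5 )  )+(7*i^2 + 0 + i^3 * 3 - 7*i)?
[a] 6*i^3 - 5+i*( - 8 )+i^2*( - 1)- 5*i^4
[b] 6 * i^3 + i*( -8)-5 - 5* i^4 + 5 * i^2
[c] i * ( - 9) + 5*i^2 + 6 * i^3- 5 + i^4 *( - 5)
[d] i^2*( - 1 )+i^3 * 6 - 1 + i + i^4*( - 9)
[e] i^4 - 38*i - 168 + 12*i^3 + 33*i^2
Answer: b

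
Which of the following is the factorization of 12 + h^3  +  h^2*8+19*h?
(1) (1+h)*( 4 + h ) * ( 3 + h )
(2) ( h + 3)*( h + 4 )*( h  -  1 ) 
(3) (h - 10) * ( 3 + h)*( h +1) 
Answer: 1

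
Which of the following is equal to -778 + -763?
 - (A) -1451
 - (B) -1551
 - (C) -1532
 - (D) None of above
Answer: D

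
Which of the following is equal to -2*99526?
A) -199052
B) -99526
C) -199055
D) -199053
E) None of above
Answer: A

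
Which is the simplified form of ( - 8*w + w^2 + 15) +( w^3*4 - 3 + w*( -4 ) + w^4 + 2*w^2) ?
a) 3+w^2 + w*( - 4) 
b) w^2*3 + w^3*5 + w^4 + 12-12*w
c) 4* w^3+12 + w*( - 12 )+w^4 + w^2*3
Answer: c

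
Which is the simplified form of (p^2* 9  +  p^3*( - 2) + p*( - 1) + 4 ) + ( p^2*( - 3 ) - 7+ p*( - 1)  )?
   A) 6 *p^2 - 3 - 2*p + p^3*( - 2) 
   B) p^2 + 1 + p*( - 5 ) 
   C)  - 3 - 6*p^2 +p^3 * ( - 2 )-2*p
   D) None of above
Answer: A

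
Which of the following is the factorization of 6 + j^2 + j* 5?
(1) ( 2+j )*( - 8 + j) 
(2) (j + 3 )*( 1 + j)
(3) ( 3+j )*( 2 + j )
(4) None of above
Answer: 3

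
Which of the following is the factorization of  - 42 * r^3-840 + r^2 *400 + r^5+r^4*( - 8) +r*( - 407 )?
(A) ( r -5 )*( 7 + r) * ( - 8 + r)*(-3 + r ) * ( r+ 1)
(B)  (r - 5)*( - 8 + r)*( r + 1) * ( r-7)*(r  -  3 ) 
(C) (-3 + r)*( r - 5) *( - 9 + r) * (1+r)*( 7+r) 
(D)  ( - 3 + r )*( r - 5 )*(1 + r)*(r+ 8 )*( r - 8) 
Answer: A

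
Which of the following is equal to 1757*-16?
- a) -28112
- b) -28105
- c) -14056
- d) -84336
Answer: a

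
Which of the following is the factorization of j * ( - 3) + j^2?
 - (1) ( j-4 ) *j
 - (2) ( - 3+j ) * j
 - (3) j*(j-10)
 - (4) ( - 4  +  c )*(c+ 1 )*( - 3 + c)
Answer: 2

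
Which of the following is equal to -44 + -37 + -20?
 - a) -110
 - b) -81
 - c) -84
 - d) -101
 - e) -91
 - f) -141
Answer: d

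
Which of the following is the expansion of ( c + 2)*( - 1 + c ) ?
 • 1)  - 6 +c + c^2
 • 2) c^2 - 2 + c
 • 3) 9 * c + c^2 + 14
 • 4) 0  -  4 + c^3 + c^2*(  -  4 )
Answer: 2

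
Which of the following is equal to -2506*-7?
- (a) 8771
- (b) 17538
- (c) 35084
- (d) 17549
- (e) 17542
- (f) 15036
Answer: e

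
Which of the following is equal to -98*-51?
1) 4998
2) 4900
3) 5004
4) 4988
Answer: 1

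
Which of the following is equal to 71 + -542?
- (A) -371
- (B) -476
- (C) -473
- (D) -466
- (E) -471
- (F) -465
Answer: E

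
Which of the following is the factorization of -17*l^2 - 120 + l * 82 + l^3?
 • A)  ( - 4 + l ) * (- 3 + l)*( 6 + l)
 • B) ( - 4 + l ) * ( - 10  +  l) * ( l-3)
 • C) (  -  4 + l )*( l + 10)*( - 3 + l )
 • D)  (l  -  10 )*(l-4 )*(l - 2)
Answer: B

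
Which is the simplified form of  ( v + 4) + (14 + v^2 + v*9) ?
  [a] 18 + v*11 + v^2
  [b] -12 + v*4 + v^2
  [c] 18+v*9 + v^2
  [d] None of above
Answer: d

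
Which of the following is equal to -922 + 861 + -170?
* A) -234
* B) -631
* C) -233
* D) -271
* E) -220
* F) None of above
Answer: F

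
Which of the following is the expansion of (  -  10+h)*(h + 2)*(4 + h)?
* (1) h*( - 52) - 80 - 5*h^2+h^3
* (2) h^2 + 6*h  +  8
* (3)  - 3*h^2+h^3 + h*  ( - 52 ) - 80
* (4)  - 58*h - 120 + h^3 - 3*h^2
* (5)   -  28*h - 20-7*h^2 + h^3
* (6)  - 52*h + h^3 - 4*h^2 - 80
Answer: 6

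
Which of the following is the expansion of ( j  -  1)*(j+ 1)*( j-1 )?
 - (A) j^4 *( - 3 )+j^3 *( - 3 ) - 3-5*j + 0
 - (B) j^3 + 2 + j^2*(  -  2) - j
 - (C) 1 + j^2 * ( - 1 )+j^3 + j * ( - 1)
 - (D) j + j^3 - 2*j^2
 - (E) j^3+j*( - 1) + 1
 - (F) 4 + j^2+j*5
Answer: C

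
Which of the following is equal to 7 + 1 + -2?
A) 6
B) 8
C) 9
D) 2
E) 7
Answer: A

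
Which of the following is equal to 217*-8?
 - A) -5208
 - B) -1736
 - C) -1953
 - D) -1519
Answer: B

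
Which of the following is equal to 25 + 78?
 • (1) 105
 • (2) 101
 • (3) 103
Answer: 3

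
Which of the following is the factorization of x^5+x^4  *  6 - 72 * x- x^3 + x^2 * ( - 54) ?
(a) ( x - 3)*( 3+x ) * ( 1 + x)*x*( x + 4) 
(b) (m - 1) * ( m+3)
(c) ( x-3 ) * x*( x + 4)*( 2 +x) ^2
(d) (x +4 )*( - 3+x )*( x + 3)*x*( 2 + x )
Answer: d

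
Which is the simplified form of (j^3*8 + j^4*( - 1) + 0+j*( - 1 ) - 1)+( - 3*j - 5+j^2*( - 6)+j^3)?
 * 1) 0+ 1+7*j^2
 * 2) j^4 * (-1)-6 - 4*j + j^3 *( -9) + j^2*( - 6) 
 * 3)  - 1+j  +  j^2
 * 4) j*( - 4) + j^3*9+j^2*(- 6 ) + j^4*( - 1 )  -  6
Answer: 4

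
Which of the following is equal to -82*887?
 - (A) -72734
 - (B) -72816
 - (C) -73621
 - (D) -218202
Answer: A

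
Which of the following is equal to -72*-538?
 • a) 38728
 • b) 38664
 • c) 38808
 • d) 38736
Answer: d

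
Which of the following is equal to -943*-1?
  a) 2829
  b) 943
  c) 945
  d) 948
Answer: b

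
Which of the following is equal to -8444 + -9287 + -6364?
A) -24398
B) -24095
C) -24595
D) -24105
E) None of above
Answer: B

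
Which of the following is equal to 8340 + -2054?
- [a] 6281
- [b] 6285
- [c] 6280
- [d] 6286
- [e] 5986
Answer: d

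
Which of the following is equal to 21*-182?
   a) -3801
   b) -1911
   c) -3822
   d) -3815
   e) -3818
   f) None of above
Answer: c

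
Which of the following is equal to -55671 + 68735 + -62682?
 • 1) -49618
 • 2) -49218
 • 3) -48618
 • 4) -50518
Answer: 1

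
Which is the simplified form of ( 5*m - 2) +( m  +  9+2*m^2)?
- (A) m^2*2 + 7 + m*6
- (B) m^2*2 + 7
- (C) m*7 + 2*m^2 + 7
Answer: A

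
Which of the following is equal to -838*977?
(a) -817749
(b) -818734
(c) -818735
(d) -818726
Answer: d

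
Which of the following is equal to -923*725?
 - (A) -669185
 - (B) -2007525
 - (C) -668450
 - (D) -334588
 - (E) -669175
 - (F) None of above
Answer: E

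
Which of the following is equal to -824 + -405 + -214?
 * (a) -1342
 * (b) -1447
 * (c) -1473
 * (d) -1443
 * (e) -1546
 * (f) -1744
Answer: d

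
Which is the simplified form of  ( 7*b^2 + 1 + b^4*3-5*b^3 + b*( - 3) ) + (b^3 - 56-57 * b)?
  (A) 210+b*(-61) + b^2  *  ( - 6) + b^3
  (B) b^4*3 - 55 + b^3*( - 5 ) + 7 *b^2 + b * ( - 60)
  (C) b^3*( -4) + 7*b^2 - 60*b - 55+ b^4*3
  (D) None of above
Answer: C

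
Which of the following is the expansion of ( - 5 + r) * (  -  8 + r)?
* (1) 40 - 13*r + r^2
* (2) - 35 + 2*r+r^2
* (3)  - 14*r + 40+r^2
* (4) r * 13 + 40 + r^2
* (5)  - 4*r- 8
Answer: 1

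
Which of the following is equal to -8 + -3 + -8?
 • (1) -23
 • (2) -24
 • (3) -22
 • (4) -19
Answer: 4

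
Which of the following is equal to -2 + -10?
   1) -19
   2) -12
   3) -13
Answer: 2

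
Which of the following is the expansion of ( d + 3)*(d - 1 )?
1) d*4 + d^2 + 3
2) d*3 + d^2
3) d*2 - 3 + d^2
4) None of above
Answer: 3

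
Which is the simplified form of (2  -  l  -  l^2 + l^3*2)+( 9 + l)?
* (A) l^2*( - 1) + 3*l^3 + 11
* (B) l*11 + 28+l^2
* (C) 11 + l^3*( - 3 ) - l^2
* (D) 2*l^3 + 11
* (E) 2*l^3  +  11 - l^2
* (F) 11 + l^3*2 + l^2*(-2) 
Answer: E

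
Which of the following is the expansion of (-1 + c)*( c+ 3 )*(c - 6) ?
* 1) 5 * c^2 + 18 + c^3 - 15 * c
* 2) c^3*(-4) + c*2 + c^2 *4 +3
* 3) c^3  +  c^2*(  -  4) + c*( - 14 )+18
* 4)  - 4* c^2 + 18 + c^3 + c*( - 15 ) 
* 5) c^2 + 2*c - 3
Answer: 4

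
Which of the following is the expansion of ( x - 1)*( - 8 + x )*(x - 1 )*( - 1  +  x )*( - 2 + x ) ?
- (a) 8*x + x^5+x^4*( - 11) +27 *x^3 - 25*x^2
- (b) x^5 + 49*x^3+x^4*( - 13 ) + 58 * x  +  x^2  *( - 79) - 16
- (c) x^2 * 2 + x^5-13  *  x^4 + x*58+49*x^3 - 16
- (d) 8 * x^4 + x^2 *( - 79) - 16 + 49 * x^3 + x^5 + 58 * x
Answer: b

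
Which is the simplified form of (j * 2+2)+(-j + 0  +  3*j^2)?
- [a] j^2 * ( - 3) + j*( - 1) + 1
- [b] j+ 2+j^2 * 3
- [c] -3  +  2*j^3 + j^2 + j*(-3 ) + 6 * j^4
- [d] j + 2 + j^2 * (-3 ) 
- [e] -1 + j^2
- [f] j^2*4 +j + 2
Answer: b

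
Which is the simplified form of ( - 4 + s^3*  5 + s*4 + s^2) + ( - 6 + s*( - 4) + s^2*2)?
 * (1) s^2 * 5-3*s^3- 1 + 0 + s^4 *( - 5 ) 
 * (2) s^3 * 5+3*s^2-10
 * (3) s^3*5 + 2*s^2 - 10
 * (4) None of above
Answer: 2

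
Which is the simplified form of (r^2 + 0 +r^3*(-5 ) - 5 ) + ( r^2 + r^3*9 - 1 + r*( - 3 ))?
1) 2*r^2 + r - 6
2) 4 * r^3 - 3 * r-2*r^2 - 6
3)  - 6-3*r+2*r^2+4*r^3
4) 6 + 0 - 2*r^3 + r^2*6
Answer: 3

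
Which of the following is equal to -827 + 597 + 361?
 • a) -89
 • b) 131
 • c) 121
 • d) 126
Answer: b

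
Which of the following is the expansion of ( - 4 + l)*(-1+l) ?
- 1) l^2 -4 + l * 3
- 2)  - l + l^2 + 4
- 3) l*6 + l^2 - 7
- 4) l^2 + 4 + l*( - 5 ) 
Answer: 4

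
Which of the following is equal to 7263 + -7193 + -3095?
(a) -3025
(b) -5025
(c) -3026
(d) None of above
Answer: a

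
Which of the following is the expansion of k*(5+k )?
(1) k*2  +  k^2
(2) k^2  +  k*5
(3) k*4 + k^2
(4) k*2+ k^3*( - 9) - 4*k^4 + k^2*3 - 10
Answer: 2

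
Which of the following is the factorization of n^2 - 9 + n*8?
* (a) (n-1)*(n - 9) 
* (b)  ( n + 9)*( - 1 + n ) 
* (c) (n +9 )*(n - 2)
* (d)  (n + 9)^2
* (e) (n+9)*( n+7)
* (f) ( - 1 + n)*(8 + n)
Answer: b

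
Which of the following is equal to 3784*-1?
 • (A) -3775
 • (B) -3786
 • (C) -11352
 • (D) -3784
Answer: D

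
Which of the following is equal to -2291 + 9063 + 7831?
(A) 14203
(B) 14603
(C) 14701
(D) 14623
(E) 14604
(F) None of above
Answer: B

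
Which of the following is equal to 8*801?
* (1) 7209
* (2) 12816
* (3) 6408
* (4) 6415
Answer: 3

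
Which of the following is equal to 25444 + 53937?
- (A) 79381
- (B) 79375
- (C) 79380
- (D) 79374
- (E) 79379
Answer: A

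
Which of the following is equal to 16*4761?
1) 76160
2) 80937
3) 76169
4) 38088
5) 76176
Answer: 5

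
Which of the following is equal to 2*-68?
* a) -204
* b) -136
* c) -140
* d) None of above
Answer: b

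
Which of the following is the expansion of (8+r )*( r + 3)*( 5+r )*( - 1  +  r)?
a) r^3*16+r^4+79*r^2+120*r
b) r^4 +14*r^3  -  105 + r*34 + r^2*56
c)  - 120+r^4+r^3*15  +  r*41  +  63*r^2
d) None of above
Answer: c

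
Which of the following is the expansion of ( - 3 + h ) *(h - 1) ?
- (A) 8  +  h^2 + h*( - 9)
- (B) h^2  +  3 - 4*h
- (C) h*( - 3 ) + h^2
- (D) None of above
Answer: B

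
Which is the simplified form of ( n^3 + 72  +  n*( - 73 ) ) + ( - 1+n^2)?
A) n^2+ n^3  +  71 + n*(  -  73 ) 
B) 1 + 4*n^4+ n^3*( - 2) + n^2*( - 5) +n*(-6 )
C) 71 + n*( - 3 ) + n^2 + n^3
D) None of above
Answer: A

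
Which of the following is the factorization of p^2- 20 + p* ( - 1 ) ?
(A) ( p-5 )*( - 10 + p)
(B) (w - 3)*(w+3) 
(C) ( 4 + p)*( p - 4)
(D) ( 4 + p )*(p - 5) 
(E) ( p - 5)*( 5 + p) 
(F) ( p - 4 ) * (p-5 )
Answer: D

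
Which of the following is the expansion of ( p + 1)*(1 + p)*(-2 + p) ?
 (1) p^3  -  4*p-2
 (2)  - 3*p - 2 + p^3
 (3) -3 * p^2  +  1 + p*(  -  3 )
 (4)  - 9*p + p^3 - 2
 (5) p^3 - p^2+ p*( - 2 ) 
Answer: 2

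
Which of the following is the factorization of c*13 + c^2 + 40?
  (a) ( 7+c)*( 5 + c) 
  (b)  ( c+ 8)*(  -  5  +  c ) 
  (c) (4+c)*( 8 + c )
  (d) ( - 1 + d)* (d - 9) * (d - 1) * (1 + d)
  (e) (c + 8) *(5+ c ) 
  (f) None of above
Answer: e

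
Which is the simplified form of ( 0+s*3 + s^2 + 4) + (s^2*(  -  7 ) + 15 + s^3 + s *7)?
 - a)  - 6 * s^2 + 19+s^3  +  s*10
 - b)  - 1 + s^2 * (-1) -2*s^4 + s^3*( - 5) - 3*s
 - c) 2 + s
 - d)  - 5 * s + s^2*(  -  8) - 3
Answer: a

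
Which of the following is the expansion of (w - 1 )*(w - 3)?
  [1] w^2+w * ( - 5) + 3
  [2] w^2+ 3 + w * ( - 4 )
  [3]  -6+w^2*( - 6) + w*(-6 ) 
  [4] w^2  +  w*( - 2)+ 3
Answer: 2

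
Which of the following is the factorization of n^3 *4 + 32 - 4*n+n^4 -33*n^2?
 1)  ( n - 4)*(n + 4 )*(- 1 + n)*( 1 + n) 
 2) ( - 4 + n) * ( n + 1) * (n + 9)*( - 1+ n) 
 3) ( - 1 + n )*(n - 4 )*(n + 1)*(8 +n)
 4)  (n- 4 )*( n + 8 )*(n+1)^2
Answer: 3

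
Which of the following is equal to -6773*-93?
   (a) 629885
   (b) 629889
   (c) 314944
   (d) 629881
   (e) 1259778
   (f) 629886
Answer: b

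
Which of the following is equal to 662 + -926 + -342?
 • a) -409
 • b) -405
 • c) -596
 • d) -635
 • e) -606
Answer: e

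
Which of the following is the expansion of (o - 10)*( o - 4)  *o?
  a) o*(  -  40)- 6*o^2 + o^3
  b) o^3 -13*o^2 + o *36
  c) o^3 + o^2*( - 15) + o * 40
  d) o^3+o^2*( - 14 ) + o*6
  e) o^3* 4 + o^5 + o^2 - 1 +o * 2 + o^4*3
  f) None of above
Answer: f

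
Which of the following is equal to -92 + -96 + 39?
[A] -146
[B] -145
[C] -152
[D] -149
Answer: D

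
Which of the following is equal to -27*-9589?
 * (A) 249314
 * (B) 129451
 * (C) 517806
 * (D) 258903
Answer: D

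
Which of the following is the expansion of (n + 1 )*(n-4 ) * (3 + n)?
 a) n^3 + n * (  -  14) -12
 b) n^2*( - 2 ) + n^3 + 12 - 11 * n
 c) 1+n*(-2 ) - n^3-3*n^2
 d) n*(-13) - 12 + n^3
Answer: d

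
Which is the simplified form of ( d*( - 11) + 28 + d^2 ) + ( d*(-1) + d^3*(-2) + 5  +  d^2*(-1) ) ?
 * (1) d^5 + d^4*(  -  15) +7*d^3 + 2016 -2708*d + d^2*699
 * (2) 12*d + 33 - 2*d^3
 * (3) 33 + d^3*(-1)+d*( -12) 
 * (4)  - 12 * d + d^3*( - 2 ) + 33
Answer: 4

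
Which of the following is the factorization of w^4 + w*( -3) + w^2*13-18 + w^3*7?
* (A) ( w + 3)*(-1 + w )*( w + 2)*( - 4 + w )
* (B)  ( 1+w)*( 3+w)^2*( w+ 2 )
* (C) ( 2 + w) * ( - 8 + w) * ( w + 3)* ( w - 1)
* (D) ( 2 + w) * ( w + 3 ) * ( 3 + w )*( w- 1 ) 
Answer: D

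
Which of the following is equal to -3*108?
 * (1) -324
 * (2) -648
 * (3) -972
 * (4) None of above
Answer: 1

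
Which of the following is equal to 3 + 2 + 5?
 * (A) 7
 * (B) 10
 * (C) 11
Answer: B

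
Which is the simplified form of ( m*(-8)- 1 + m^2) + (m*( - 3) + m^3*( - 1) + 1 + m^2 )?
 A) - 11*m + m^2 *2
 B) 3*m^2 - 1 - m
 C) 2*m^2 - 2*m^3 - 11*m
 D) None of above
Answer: D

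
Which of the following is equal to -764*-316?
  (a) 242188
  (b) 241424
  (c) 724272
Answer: b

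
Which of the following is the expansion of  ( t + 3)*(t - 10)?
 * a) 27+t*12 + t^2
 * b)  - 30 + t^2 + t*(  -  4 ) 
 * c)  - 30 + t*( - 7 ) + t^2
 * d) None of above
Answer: c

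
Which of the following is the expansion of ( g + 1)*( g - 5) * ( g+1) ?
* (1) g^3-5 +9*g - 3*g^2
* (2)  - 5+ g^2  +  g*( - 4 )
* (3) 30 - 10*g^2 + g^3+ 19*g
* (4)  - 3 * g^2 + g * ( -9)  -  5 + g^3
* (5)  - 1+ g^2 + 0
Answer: 4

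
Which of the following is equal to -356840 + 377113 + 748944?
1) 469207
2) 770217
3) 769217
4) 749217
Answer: 3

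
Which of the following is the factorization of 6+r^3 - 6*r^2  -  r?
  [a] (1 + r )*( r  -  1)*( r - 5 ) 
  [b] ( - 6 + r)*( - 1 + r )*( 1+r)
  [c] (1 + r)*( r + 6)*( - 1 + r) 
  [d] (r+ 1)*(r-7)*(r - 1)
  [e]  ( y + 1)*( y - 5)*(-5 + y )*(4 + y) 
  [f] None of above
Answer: b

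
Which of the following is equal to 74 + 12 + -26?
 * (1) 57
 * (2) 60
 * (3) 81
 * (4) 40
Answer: 2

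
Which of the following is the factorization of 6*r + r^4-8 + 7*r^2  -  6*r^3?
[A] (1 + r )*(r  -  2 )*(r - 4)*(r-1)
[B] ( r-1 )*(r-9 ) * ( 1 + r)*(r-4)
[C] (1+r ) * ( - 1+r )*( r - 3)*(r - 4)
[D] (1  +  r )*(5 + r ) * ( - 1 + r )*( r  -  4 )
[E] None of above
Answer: A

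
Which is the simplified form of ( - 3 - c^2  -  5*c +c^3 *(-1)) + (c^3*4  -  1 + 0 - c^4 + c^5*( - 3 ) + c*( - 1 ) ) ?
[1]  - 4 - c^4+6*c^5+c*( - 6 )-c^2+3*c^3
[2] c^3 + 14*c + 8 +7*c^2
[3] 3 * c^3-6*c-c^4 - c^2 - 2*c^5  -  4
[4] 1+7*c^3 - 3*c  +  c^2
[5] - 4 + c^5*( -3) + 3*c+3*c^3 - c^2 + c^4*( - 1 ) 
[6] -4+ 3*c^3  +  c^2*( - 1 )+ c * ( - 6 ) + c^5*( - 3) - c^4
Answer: 6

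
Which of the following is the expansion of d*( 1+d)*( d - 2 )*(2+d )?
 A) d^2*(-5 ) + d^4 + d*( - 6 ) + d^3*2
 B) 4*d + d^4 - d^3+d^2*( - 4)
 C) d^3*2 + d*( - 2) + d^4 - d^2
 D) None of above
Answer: D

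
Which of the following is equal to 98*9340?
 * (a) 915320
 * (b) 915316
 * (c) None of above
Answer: a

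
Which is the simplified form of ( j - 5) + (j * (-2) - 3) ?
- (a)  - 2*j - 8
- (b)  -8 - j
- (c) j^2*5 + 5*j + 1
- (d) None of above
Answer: b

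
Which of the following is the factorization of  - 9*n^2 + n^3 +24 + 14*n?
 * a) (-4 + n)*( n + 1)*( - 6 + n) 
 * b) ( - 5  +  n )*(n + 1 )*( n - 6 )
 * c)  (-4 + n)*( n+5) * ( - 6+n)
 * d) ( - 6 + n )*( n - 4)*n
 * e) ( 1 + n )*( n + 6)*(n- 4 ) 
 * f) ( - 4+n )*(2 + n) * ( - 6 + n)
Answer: a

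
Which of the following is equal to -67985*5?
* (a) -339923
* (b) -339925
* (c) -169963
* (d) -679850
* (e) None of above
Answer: b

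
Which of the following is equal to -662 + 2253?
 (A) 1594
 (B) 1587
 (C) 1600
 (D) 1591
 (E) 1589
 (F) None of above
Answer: D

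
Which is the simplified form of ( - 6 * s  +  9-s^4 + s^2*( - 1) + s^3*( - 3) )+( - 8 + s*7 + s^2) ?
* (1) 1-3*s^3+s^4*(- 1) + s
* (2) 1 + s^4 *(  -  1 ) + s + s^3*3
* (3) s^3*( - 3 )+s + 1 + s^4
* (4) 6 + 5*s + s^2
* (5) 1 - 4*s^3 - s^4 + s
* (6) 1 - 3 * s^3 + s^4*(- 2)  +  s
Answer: 1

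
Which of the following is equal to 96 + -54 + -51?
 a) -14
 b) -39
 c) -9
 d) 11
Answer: c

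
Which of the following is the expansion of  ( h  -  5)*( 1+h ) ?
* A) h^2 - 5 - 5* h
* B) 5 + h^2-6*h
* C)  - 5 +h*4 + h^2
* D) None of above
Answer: D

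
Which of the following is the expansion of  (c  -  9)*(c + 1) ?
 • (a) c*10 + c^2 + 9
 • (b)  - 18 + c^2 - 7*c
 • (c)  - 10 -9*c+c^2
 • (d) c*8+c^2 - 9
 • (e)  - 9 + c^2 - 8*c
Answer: e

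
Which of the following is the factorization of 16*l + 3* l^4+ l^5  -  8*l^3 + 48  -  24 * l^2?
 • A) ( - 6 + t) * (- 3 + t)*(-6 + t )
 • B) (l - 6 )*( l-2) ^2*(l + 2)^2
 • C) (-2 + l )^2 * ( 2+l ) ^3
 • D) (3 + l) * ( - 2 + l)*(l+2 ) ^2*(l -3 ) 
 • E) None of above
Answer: E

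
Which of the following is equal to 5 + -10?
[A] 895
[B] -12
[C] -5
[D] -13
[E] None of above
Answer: C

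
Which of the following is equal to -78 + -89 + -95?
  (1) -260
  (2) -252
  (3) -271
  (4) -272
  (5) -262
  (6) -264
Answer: 5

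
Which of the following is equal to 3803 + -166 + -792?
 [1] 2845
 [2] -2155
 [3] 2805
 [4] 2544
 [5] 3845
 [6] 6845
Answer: 1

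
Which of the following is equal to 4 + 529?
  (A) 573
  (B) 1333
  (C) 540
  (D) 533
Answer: D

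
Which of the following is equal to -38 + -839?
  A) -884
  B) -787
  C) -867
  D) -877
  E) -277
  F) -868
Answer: D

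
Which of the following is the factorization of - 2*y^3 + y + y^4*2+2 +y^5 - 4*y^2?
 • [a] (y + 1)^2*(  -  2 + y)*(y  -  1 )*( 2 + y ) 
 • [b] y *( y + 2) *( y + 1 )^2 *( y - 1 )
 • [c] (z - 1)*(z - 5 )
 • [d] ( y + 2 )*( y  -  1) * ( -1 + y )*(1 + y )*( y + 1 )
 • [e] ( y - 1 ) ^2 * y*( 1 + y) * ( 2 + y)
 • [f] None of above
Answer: d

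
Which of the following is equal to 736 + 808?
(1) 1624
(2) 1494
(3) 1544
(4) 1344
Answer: 3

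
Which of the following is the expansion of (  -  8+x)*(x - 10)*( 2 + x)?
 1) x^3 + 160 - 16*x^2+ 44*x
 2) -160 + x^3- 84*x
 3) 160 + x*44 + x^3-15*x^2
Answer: 1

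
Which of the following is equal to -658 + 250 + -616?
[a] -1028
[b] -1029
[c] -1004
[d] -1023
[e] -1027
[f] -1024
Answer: f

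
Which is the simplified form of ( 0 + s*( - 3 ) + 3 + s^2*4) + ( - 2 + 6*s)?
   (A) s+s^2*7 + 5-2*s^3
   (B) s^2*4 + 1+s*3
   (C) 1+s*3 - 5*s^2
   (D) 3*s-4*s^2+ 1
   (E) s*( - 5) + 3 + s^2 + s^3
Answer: B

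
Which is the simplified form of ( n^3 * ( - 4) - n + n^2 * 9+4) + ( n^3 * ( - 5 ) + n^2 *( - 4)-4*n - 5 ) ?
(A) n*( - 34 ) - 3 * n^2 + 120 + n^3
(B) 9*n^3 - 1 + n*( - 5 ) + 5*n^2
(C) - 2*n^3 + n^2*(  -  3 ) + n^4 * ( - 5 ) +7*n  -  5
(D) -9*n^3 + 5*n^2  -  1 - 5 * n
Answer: D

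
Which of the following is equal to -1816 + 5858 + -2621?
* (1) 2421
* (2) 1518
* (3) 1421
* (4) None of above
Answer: 3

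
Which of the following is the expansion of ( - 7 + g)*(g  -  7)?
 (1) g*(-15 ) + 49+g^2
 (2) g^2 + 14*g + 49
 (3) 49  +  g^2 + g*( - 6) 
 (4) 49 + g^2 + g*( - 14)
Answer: 4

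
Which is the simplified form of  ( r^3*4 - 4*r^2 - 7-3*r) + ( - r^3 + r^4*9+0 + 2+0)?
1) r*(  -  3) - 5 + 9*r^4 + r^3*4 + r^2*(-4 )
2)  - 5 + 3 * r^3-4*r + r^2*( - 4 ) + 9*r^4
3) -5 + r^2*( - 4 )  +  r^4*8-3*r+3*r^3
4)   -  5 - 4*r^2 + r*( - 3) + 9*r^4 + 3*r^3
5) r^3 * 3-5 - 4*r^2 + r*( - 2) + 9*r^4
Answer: 4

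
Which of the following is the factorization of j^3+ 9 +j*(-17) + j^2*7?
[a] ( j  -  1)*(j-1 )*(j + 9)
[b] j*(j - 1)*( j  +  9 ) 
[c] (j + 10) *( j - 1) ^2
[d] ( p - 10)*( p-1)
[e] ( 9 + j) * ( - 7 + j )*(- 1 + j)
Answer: a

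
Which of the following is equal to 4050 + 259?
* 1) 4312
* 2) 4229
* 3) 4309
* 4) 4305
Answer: 3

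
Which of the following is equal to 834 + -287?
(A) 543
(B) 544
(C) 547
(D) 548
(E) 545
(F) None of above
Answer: C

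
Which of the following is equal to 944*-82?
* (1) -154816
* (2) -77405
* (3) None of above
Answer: 3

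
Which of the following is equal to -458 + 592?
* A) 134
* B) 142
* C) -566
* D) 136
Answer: A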